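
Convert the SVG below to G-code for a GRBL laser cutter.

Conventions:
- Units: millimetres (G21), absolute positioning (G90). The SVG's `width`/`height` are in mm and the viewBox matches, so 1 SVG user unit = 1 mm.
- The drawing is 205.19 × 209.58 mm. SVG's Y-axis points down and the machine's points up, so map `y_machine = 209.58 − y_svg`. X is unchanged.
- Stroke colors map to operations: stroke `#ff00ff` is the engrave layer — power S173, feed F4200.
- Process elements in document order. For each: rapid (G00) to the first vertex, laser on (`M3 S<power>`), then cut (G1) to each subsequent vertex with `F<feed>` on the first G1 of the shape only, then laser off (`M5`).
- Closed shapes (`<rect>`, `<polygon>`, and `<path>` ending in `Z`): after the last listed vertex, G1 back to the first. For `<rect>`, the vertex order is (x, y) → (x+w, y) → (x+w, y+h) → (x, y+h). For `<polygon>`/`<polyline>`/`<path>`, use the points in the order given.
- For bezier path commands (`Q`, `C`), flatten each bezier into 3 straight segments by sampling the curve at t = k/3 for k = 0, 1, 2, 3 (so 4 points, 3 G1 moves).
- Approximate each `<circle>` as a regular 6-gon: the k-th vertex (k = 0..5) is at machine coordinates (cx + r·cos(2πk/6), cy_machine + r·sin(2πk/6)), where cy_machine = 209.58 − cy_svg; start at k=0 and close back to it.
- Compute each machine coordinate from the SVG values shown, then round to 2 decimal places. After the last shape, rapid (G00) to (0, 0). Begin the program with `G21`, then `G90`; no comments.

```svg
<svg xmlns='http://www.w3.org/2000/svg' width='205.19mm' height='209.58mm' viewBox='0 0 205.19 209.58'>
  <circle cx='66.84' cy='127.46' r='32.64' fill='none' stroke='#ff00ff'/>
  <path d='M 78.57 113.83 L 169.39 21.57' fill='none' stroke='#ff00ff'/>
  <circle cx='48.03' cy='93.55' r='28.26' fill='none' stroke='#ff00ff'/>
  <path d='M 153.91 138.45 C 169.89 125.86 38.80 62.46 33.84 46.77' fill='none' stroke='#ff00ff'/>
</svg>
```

G21
G90
G00 X99.48 Y82.12
M3 S173
G1 X83.16 Y110.39 F4200
G1 X50.52 Y110.39
G1 X34.20 Y82.12
G1 X50.52 Y53.85
G1 X83.16 Y53.85
G1 X99.48 Y82.12
M5
G00 X78.57 Y95.75
M3 S173
G1 X169.39 Y188.01 F4200
M5
G00 X76.29 Y116.03
M3 S173
G1 X62.16 Y140.50 F4200
G1 X33.90 Y140.50
G1 X19.77 Y116.03
G1 X33.90 Y91.56
G1 X62.16 Y91.56
G1 X76.29 Y116.03
M5
G00 X153.91 Y71.13
M3 S173
G1 X130.99 Y97.01 F4200
G1 X70.72 Y134.87
G1 X33.84 Y162.81
M5
G00 X0.00 Y0.00

Since the viewBox matches the mm dimensions, user units are millimetres directly. The only transform is the Y-flip y_m = 209.58 − y_svg.

Shape 1 is a circle drawn with `<circle>`. Its stroke #ff00ff means engrave at S173, F4200. After flipping Y the toolpath is (99.48,82.12) → (83.16,110.39) → (50.52,110.39) → (34.20,82.12) → (50.52,53.85) → (83.16,53.85) → (99.48,82.12), returning to the start.

Shape 2 is a line segment drawn with `<path>`. Its stroke #ff00ff means engrave at S173, F4200. After flipping Y the toolpath is (78.57,95.75) → (169.39,188.01).

Shape 3 is a circle drawn with `<circle>`. Its stroke #ff00ff means engrave at S173, F4200. After flipping Y the toolpath is (76.29,116.03) → (62.16,140.50) → (33.90,140.50) → (19.77,116.03) → (33.90,91.56) → (62.16,91.56) → (76.29,116.03), returning to the start.

Shape 4 is a cubic bezier drawn with `<path>`. Its stroke #ff00ff means engrave at S173, F4200. After flipping Y the toolpath is (153.91,71.13) → (130.99,97.01) → (70.72,134.87) → (33.84,162.81).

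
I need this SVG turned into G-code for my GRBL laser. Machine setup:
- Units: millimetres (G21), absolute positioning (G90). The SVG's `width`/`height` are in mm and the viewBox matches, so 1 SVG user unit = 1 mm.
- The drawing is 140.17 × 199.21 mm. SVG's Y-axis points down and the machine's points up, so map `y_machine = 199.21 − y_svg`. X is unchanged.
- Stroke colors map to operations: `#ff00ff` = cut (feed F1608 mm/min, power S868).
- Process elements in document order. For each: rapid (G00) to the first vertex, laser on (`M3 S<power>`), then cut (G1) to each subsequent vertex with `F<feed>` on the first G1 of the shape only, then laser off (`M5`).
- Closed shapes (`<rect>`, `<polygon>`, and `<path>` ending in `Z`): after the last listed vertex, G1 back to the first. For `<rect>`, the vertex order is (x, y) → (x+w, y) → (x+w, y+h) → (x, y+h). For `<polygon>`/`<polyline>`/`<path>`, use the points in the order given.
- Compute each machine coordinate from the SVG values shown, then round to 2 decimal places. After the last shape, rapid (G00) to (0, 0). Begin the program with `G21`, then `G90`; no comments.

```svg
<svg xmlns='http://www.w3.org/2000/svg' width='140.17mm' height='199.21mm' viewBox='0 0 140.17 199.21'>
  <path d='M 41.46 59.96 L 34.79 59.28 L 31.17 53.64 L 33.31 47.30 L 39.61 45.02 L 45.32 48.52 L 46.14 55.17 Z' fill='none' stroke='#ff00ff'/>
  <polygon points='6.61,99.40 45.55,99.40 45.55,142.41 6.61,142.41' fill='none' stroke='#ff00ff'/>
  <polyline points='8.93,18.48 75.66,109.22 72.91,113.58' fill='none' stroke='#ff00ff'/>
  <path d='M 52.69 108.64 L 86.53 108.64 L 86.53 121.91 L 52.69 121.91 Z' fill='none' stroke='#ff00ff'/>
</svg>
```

viewBox `0 0 140.17 199.21` with mm width/height → 1 unit = 1 mm. Flip: y_m = 199.21 − y_svg.

**Shape 1** — `<path>` regular polygon, stroke `#ff00ff` → cut (S868, F1608). Machine vertices: (41.46,139.25) → (34.79,139.93) → (31.17,145.57) → (33.31,151.91) → (39.61,154.19) → (45.32,150.69) → (46.14,144.04) → (41.46,139.25). Closed: final G1 returns to the first vertex.

**Shape 2** — `<polygon>` rectangle, stroke `#ff00ff` → cut (S868, F1608). Machine vertices: (6.61,99.81) → (45.55,99.81) → (45.55,56.80) → (6.61,56.80) → (6.61,99.81). Closed: final G1 returns to the first vertex.

**Shape 3** — `<polyline>` open polyline, stroke `#ff00ff` → cut (S868, F1608). Machine vertices: (8.93,180.73) → (75.66,89.99) → (72.91,85.63). Open path.

**Shape 4** — `<path>` rectangle, stroke `#ff00ff` → cut (S868, F1608). Machine vertices: (52.69,90.57) → (86.53,90.57) → (86.53,77.30) → (52.69,77.30) → (52.69,90.57). Closed: final G1 returns to the first vertex.

G21
G90
G00 X41.46 Y139.25
M3 S868
G1 X34.79 Y139.93 F1608
G1 X31.17 Y145.57
G1 X33.31 Y151.91
G1 X39.61 Y154.19
G1 X45.32 Y150.69
G1 X46.14 Y144.04
G1 X41.46 Y139.25
M5
G00 X6.61 Y99.81
M3 S868
G1 X45.55 Y99.81 F1608
G1 X45.55 Y56.80
G1 X6.61 Y56.80
G1 X6.61 Y99.81
M5
G00 X8.93 Y180.73
M3 S868
G1 X75.66 Y89.99 F1608
G1 X72.91 Y85.63
M5
G00 X52.69 Y90.57
M3 S868
G1 X86.53 Y90.57 F1608
G1 X86.53 Y77.30
G1 X52.69 Y77.30
G1 X52.69 Y90.57
M5
G00 X0.00 Y0.00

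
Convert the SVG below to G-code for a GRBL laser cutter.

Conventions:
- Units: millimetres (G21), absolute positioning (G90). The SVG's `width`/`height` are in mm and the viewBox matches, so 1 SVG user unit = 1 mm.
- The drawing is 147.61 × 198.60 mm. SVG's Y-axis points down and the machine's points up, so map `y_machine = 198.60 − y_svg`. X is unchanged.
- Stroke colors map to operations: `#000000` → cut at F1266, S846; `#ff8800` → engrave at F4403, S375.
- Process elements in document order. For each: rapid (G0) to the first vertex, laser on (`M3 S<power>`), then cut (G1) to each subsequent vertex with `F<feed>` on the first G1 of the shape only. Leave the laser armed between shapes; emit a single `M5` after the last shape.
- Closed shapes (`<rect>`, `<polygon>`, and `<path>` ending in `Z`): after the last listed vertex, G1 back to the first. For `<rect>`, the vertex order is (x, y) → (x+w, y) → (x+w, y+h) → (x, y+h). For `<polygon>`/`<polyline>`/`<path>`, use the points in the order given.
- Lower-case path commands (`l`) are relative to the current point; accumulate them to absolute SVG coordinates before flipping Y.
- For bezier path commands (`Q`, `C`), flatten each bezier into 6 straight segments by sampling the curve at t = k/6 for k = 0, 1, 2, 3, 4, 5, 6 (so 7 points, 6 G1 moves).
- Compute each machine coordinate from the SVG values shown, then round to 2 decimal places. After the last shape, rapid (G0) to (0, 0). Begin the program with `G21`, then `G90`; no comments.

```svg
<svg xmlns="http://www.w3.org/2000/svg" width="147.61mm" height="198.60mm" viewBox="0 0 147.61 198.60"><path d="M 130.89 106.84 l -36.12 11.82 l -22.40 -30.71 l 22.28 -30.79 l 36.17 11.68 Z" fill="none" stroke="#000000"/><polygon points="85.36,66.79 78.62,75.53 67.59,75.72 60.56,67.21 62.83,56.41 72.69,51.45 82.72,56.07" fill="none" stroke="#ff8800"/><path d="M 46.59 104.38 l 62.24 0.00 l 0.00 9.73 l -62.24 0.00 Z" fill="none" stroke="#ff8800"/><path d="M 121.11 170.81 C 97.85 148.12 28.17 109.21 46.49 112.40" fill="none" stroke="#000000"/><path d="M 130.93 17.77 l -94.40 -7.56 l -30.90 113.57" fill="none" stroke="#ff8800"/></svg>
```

G21
G90
G0 X130.89 Y91.76
M3 S846
G1 X94.77 Y79.94 F1266
G1 X72.37 Y110.65
G1 X94.65 Y141.44
G1 X130.82 Y129.76
G1 X130.89 Y91.76
G0 X85.36 Y131.81
M3 S375
G1 X78.62 Y123.07 F4403
G1 X67.59 Y122.88
G1 X60.56 Y131.39
G1 X62.83 Y142.19
G1 X72.69 Y147.15
G1 X82.72 Y142.53
G1 X85.36 Y131.81
G0 X46.59 Y94.22
M3 S375
G1 X108.83 Y94.22 F4403
G1 X108.83 Y84.49
G1 X46.59 Y84.49
G1 X46.59 Y94.22
G0 X121.11 Y27.79
M3 S846
G1 X106.23 Y40.22 F1266
G1 X87.36 Y53.73
G1 X68.21 Y66.70
G1 X52.52 Y77.52
G1 X44.04 Y84.56
G1 X46.49 Y86.20
G0 X130.93 Y180.83
M3 S375
G1 X36.53 Y188.39 F4403
G1 X5.63 Y74.82
M5
G0 X0.00 Y0.00

Since the viewBox matches the mm dimensions, user units are millimetres directly. The only transform is the Y-flip y_m = 198.60 − y_svg.

Shape 1 is a regular polygon drawn with `<path>`. Its stroke #000000 means cut at S846, F1266. After flipping Y the toolpath is (130.89,91.76) → (94.77,79.94) → (72.37,110.65) → (94.65,141.44) → (130.82,129.76) → (130.89,91.76), returning to the start.

Shape 2 is a regular polygon drawn with `<polygon>`. Its stroke #ff8800 means engrave at S375, F4403. After flipping Y the toolpath is (85.36,131.81) → (78.62,123.07) → (67.59,122.88) → (60.56,131.39) → (62.83,142.19) → (72.69,147.15) → (82.72,142.53) → (85.36,131.81), returning to the start.

Shape 3 is a rectangle drawn with `<path>`. Its stroke #ff8800 means engrave at S375, F4403. After flipping Y the toolpath is (46.59,94.22) → (108.83,94.22) → (108.83,84.49) → (46.59,84.49) → (46.59,94.22), returning to the start.

Shape 4 is a cubic bezier drawn with `<path>`. Its stroke #000000 means cut at S846, F1266. After flipping Y the toolpath is (121.11,27.79) → (106.23,40.22) → (87.36,53.73) → (68.21,66.70) → (52.52,77.52) → (44.04,84.56) → (46.49,86.20).

Shape 5 is a open polyline drawn with `<path>`. Its stroke #ff8800 means engrave at S375, F4403. After flipping Y the toolpath is (130.93,180.83) → (36.53,188.39) → (5.63,74.82).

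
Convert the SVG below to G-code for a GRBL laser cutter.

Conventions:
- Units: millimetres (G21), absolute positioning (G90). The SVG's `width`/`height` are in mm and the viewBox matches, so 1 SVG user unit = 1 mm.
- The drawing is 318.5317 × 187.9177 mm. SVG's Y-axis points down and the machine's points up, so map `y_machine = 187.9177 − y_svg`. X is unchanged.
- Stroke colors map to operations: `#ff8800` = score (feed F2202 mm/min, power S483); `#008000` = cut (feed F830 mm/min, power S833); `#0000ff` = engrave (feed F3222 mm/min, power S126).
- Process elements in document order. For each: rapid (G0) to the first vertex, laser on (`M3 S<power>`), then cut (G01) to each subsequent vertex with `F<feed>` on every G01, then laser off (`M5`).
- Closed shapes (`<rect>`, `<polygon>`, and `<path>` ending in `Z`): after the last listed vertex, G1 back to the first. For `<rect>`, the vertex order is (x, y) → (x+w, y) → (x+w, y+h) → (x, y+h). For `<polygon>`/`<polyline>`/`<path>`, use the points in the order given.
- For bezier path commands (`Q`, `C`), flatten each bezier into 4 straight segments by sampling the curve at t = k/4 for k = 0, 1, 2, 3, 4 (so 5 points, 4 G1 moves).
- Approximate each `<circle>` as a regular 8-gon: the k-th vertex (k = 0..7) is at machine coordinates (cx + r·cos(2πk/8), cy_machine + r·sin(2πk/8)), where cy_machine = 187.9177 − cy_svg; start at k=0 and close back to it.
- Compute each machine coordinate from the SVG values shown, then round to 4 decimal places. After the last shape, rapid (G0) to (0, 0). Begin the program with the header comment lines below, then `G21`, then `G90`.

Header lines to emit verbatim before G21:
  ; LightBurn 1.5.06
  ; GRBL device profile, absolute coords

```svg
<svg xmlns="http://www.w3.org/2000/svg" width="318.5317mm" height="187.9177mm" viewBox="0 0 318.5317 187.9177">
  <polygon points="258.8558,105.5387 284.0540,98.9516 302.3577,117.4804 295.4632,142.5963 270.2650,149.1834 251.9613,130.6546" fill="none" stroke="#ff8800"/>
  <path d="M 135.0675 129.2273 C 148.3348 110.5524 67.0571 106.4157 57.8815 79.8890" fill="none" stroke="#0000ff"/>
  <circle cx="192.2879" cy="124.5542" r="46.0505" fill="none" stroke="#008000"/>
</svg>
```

; LightBurn 1.5.06
; GRBL device profile, absolute coords
G21
G90
G0 X258.8558 Y82.3790
M3 S483
G01 X284.0540 Y88.9661 F2202
G01 X302.3577 Y70.4373 F2202
G01 X295.4632 Y45.3214 F2202
G01 X270.2650 Y38.7343 F2202
G01 X251.9613 Y57.2631 F2202
G01 X258.8558 Y82.3790 F2202
M5
G0 X135.0675 Y58.6904
M3 S126
G01 X129.8946 Y70.5477 F3222
G01 X104.8906 Y80.4151 F3222
G01 X75.6785 Y91.7548 F3222
G01 X57.8815 Y108.0287 F3222
M5
G0 X238.3384 Y63.3635
M3 S833
G01 X224.8505 Y95.9261 F830
G01 X192.2879 Y109.4140 F830
G01 X159.7253 Y95.9261 F830
G01 X146.2374 Y63.3635 F830
G01 X159.7253 Y30.8009 F830
G01 X192.2879 Y17.3130 F830
G01 X224.8505 Y30.8009 F830
G01 X238.3384 Y63.3635 F830
M5
G0 X0.0000 Y0.0000

viewBox `0 0 318.5317 187.9177` with mm width/height → 1 unit = 1 mm. Flip: y_m = 187.9177 − y_svg.

**Shape 1** — `<polygon>` regular polygon, stroke `#ff8800` → score (S483, F2202). Machine vertices: (258.8558,82.3790) → (284.0540,88.9661) → (302.3577,70.4373) → (295.4632,45.3214) → (270.2650,38.7343) → (251.9613,57.2631) → (258.8558,82.3790). Closed: final G1 returns to the first vertex.

**Shape 2** — `<path>` cubic bezier, stroke `#0000ff` → engrave (S126, F3222). Control points (SVG): P0=(135.0675,129.2273), P1=(148.3348,110.5524), P2=(67.0571,106.4157), P3=(57.8815,79.8890); sampled at t=k/4. Machine vertices: (135.0675,58.6904) → (129.8946,70.5477) → (104.8906,80.4151) → (75.6785,91.7548) → (57.8815,108.0287). Open path.

**Shape 3** — `<circle>` circle, stroke `#008000` → cut (S833, F830). Machine vertices: (238.3384,63.3635) → (224.8505,95.9261) → (192.2879,109.4140) → (159.7253,95.9261) → (146.2374,63.3635) → (159.7253,30.8009) → (192.2879,17.3130) → (224.8505,30.8009) → (238.3384,63.3635). Closed: final G1 returns to the first vertex.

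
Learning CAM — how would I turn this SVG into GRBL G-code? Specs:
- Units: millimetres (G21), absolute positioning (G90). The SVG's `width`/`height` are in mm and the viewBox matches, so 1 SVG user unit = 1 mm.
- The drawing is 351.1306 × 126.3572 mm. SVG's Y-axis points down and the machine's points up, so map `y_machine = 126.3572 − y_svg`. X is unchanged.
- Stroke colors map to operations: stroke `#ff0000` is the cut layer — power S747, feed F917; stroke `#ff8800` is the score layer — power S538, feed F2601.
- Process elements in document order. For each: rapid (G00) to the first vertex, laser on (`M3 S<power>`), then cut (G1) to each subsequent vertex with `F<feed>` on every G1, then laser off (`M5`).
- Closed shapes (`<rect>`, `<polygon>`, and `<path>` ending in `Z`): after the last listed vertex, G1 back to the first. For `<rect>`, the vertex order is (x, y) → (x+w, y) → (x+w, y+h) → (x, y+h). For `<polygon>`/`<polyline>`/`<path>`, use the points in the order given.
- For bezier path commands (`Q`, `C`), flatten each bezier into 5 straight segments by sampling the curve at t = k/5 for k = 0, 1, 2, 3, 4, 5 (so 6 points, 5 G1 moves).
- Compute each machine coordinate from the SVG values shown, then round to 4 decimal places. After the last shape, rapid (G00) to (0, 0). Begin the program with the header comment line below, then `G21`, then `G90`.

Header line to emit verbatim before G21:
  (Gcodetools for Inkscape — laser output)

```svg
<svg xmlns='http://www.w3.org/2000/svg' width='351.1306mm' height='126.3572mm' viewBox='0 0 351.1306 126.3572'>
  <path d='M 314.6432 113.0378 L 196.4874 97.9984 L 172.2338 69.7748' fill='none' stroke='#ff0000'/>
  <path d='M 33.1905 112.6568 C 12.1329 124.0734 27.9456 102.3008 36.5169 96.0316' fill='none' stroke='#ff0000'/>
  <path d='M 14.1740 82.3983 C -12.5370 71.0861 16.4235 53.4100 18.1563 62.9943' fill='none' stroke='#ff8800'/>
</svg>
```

(Gcodetools for Inkscape — laser output)
G21
G90
G00 X314.6432 Y13.3194
M3 S747
G1 X196.4874 Y28.3588 F917
G1 X172.2338 Y56.5824 F917
M5
G00 X33.1905 Y13.7004
M3 S747
G1 X24.6275 Y10.4436 F917
G1 X22.7960 Y12.8150 F917
G1 X25.5786 Y18.4773 F917
G1 X30.8580 Y25.0932 F917
G1 X36.5169 Y30.3256 F917
M5
G00 X14.1740 Y43.9589
M3 S538
G1 X4.1648 Y51.2409 F2601
G1 X3.5376 Y58.4363 F2601
G1 X8.3132 Y63.9310 F2601
G1 X14.5125 Y66.1112 F2601
G1 X18.1563 Y63.3629 F2601
M5
G00 X0.0000 Y0.0000

viewBox `0 0 351.1306 126.3572` with mm width/height → 1 unit = 1 mm. Flip: y_m = 126.3572 − y_svg.

**Shape 1** — `<path>` open polyline, stroke `#ff0000` → cut (S747, F917). Machine vertices: (314.6432,13.3194) → (196.4874,28.3588) → (172.2338,56.5824). Open path.

**Shape 2** — `<path>` cubic bezier, stroke `#ff0000` → cut (S747, F917). Control points (SVG): P0=(33.1905,112.6568), P1=(12.1329,124.0734), P2=(27.9456,102.3008), P3=(36.5169,96.0316); sampled at t=k/5. Machine vertices: (33.1905,13.7004) → (24.6275,10.4436) → (22.7960,12.8150) → (25.5786,18.4773) → (30.8580,25.0932) → (36.5169,30.3256). Open path.

**Shape 3** — `<path>` cubic bezier, stroke `#ff8800` → score (S538, F2601). Control points (SVG): P0=(14.1740,82.3983), P1=(-12.5370,71.0861), P2=(16.4235,53.4100), P3=(18.1563,62.9943); sampled at t=k/5. Machine vertices: (14.1740,43.9589) → (4.1648,51.2409) → (3.5376,58.4363) → (8.3132,63.9310) → (14.5125,66.1112) → (18.1563,63.3629). Open path.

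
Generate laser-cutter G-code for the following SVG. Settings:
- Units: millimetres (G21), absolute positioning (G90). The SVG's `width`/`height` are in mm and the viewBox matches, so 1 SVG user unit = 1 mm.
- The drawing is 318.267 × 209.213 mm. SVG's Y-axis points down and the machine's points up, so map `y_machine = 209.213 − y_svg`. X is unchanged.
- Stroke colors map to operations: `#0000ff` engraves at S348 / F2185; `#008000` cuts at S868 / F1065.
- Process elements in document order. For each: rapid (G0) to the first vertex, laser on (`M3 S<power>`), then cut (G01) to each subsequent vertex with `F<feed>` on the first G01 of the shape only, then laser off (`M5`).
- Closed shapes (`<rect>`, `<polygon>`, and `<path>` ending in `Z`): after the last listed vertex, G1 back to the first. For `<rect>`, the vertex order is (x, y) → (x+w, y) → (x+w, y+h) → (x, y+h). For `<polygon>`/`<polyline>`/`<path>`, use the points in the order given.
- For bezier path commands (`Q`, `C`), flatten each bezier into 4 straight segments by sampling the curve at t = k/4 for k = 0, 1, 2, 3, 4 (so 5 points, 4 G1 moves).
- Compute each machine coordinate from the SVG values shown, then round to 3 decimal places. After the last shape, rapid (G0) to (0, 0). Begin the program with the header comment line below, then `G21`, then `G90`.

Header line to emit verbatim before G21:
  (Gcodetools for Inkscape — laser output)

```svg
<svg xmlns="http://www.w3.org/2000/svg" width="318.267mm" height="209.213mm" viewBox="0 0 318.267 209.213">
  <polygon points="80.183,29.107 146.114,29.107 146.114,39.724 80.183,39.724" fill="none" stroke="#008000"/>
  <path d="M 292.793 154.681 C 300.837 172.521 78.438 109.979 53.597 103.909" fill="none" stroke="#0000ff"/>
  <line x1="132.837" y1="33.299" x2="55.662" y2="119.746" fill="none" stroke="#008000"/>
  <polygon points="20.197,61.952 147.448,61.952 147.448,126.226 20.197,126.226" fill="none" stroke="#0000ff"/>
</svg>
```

Since the viewBox matches the mm dimensions, user units are millimetres directly. The only transform is the Y-flip y_m = 209.213 − y_svg.

Shape 1 is a rectangle drawn with `<polygon>`. Its stroke #008000 means cut at S868, F1065. After flipping Y the toolpath is (80.183,180.106) → (146.114,180.106) → (146.114,169.489) → (80.183,169.489) → (80.183,180.106), returning to the start.

Shape 2 is a cubic bezier drawn with `<path>`. Its stroke #0000ff means engrave at S348, F2185. After flipping Y the toolpath is (292.793,54.532) → (262.305,54.085) → (185.527,70.952) → (102.582,92.301) → (53.597,105.304).

Shape 3 is a line segment drawn with `<line>`. Its stroke #008000 means cut at S868, F1065. After flipping Y the toolpath is (132.837,175.914) → (55.662,89.467).

Shape 4 is a rectangle drawn with `<polygon>`. Its stroke #0000ff means engrave at S348, F2185. After flipping Y the toolpath is (20.197,147.261) → (147.448,147.261) → (147.448,82.987) → (20.197,82.987) → (20.197,147.261), returning to the start.

(Gcodetools for Inkscape — laser output)
G21
G90
G0 X80.183 Y180.106
M3 S868
G01 X146.114 Y180.106 F1065
G01 X146.114 Y169.489
G01 X80.183 Y169.489
G01 X80.183 Y180.106
M5
G0 X292.793 Y54.532
M3 S348
G01 X262.305 Y54.085 F2185
G01 X185.527 Y70.952
G01 X102.582 Y92.301
G01 X53.597 Y105.304
M5
G0 X132.837 Y175.914
M3 S868
G01 X55.662 Y89.467 F1065
M5
G0 X20.197 Y147.261
M3 S348
G01 X147.448 Y147.261 F2185
G01 X147.448 Y82.987
G01 X20.197 Y82.987
G01 X20.197 Y147.261
M5
G0 X0.000 Y0.000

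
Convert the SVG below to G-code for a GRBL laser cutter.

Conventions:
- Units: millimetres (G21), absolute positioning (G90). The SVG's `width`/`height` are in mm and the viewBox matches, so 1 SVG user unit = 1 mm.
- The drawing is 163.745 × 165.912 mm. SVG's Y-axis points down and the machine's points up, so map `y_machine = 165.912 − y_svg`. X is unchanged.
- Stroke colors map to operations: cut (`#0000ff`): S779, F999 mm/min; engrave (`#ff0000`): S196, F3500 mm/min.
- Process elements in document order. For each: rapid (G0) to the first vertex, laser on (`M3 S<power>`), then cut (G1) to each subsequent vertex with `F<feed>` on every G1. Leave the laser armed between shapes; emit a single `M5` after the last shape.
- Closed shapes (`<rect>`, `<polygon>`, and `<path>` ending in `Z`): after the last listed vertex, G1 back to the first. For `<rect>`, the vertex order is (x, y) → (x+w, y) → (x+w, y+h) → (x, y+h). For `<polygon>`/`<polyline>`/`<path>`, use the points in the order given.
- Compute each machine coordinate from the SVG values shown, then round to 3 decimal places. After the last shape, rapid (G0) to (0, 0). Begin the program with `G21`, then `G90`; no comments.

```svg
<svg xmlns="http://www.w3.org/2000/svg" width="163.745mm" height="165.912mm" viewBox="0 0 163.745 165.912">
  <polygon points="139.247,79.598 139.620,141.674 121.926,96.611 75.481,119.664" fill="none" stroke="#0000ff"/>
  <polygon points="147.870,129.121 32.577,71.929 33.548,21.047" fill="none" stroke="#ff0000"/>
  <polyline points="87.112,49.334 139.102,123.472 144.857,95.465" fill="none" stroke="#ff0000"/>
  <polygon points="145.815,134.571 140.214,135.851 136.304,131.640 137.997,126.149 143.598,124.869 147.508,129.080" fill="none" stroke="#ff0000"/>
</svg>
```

G21
G90
G0 X139.247 Y86.314
M3 S779
G1 X139.620 Y24.238 F999
G1 X121.926 Y69.301 F999
G1 X75.481 Y46.248 F999
G1 X139.247 Y86.314 F999
G0 X147.870 Y36.791
M3 S196
G1 X32.577 Y93.983 F3500
G1 X33.548 Y144.865 F3500
G1 X147.870 Y36.791 F3500
G0 X87.112 Y116.578
M3 S196
G1 X139.102 Y42.440 F3500
G1 X144.857 Y70.447 F3500
G0 X145.815 Y31.341
M3 S196
G1 X140.214 Y30.061 F3500
G1 X136.304 Y34.272 F3500
G1 X137.997 Y39.763 F3500
G1 X143.598 Y41.043 F3500
G1 X147.508 Y36.832 F3500
G1 X145.815 Y31.341 F3500
M5
G0 X0.000 Y0.000

viewBox `0 0 163.745 165.912` with mm width/height → 1 unit = 1 mm. Flip: y_m = 165.912 − y_svg.

**Shape 1** — `<polygon>` closed polygon, stroke `#0000ff` → cut (S779, F999). Machine vertices: (139.247,86.314) → (139.620,24.238) → (121.926,69.301) → (75.481,46.248) → (139.247,86.314). Closed: final G1 returns to the first vertex.

**Shape 2** — `<polygon>` closed polygon, stroke `#ff0000` → engrave (S196, F3500). Machine vertices: (147.870,36.791) → (32.577,93.983) → (33.548,144.865) → (147.870,36.791). Closed: final G1 returns to the first vertex.

**Shape 3** — `<polyline>` open polyline, stroke `#ff0000` → engrave (S196, F3500). Machine vertices: (87.112,116.578) → (139.102,42.440) → (144.857,70.447). Open path.

**Shape 4** — `<polygon>` regular polygon, stroke `#ff0000` → engrave (S196, F3500). Machine vertices: (145.815,31.341) → (140.214,30.061) → (136.304,34.272) → (137.997,39.763) → (143.598,41.043) → (147.508,36.832) → (145.815,31.341). Closed: final G1 returns to the first vertex.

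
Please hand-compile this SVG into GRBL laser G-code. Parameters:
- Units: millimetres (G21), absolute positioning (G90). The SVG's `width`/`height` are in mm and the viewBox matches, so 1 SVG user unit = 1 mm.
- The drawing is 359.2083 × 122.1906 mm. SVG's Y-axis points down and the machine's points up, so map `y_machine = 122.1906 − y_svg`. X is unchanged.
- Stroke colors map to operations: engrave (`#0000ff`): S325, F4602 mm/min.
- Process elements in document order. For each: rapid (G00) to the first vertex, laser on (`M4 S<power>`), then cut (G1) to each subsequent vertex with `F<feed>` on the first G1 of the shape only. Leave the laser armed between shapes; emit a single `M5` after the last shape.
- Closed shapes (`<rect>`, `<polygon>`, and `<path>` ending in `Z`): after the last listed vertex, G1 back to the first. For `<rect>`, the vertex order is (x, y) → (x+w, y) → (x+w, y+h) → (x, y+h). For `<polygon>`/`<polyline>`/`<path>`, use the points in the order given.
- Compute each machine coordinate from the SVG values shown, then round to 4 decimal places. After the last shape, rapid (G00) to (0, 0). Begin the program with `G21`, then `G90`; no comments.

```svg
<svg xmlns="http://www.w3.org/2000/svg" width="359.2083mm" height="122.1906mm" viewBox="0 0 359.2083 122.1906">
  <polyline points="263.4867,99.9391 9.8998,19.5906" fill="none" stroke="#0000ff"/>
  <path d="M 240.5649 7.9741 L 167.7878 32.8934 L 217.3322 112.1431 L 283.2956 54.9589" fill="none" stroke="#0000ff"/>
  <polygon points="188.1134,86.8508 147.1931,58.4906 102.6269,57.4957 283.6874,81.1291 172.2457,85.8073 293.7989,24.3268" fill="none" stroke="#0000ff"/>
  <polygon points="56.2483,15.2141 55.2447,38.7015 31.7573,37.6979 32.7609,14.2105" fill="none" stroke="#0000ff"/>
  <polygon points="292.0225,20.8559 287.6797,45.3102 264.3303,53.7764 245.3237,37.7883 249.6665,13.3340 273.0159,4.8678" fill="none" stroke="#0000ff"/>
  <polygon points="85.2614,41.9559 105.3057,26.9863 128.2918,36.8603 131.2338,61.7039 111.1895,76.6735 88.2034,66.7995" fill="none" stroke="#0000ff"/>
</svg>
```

Since the viewBox matches the mm dimensions, user units are millimetres directly. The only transform is the Y-flip y_m = 122.1906 − y_svg.

Shape 1 is a line segment drawn with `<polyline>`. Its stroke #0000ff means engrave at S325, F4602. After flipping Y the toolpath is (263.4867,22.2515) → (9.8998,102.6000).

Shape 2 is a open polyline drawn with `<path>`. Its stroke #0000ff means engrave at S325, F4602. After flipping Y the toolpath is (240.5649,114.2165) → (167.7878,89.2972) → (217.3322,10.0475) → (283.2956,67.2317).

Shape 3 is a closed polygon drawn with `<polygon>`. Its stroke #0000ff means engrave at S325, F4602. After flipping Y the toolpath is (188.1134,35.3398) → (147.1931,63.7000) → (102.6269,64.6949) → (283.6874,41.0615) → (172.2457,36.3833) → (293.7989,97.8638) → (188.1134,35.3398), returning to the start.

Shape 4 is a regular polygon drawn with `<polygon>`. Its stroke #0000ff means engrave at S325, F4602. After flipping Y the toolpath is (56.2483,106.9765) → (55.2447,83.4891) → (31.7573,84.4927) → (32.7609,107.9801) → (56.2483,106.9765), returning to the start.

Shape 5 is a regular polygon drawn with `<polygon>`. Its stroke #0000ff means engrave at S325, F4602. After flipping Y the toolpath is (292.0225,101.3347) → (287.6797,76.8804) → (264.3303,68.4142) → (245.3237,84.4023) → (249.6665,108.8566) → (273.0159,117.3228) → (292.0225,101.3347), returning to the start.

Shape 6 is a regular polygon drawn with `<polygon>`. Its stroke #0000ff means engrave at S325, F4602. After flipping Y the toolpath is (85.2614,80.2347) → (105.3057,95.2043) → (128.2918,85.3303) → (131.2338,60.4867) → (111.1895,45.5171) → (88.2034,55.3911) → (85.2614,80.2347), returning to the start.

G21
G90
G00 X263.4867 Y22.2515
M4 S325
G1 X9.8998 Y102.6000 F4602
G00 X240.5649 Y114.2165
M4 S325
G1 X167.7878 Y89.2972 F4602
G1 X217.3322 Y10.0475
G1 X283.2956 Y67.2317
G00 X188.1134 Y35.3398
M4 S325
G1 X147.1931 Y63.7000 F4602
G1 X102.6269 Y64.6949
G1 X283.6874 Y41.0615
G1 X172.2457 Y36.3833
G1 X293.7989 Y97.8638
G1 X188.1134 Y35.3398
G00 X56.2483 Y106.9765
M4 S325
G1 X55.2447 Y83.4891 F4602
G1 X31.7573 Y84.4927
G1 X32.7609 Y107.9801
G1 X56.2483 Y106.9765
G00 X292.0225 Y101.3347
M4 S325
G1 X287.6797 Y76.8804 F4602
G1 X264.3303 Y68.4142
G1 X245.3237 Y84.4023
G1 X249.6665 Y108.8566
G1 X273.0159 Y117.3228
G1 X292.0225 Y101.3347
G00 X85.2614 Y80.2347
M4 S325
G1 X105.3057 Y95.2043 F4602
G1 X128.2918 Y85.3303
G1 X131.2338 Y60.4867
G1 X111.1895 Y45.5171
G1 X88.2034 Y55.3911
G1 X85.2614 Y80.2347
M5
G00 X0.0000 Y0.0000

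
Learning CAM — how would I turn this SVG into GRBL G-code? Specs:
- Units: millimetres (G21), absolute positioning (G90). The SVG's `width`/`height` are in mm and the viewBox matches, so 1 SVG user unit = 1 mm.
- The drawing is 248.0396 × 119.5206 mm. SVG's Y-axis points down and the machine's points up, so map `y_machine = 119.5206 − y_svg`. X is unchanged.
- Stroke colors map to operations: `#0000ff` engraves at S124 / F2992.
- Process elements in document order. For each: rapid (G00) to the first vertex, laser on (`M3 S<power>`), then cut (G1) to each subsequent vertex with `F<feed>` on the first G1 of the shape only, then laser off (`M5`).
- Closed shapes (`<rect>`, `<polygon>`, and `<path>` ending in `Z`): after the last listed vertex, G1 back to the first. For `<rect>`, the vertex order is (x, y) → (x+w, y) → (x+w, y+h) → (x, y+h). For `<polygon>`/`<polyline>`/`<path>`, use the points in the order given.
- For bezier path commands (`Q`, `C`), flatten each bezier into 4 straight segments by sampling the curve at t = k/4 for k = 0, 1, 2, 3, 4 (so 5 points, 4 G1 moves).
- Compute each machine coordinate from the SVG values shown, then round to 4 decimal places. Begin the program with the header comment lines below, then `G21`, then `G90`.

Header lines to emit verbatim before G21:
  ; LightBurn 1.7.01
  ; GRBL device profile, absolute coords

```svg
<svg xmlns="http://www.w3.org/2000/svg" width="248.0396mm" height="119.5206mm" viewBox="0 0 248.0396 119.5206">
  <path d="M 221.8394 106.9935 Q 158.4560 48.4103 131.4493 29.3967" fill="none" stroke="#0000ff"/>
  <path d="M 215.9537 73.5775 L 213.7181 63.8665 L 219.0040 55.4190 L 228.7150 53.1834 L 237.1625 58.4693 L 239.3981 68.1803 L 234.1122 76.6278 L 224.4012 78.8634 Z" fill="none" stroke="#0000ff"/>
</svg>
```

; LightBurn 1.7.01
; GRBL device profile, absolute coords
G21
G90
G00 X221.8394 Y12.5271
M3 S124
G1 X192.4212 Y39.3456 F2992
G1 X167.5502 Y61.2179
G1 X147.2262 Y78.1440
G1 X131.4493 Y90.1239
M5
G00 X215.9537 Y45.9431
M3 S124
G1 X213.7181 Y55.6541 F2992
G1 X219.0040 Y64.1016
G1 X228.7150 Y66.3372
G1 X237.1625 Y61.0513
G1 X239.3981 Y51.3403
G1 X234.1122 Y42.8928
G1 X224.4012 Y40.6572
G1 X215.9537 Y45.9431
M5

viewBox `0 0 248.0396 119.5206` with mm width/height → 1 unit = 1 mm. Flip: y_m = 119.5206 − y_svg.

**Shape 1** — `<path>` quadratic bezier, stroke `#0000ff` → engrave (S124, F2992). Control points (SVG): P0=(221.8394,106.9935), P1=(158.4560,48.4103), P2=(131.4493,29.3967); sampled at t=k/4. Machine vertices: (221.8394,12.5271) → (192.4212,39.3456) → (167.5502,61.2179) → (147.2262,78.1440) → (131.4493,90.1239). Open path.

**Shape 2** — `<path>` regular polygon, stroke `#0000ff` → engrave (S124, F2992). Machine vertices: (215.9537,45.9431) → (213.7181,55.6541) → (219.0040,64.1016) → (228.7150,66.3372) → (237.1625,61.0513) → (239.3981,51.3403) → (234.1122,42.8928) → (224.4012,40.6572) → (215.9537,45.9431). Closed: final G1 returns to the first vertex.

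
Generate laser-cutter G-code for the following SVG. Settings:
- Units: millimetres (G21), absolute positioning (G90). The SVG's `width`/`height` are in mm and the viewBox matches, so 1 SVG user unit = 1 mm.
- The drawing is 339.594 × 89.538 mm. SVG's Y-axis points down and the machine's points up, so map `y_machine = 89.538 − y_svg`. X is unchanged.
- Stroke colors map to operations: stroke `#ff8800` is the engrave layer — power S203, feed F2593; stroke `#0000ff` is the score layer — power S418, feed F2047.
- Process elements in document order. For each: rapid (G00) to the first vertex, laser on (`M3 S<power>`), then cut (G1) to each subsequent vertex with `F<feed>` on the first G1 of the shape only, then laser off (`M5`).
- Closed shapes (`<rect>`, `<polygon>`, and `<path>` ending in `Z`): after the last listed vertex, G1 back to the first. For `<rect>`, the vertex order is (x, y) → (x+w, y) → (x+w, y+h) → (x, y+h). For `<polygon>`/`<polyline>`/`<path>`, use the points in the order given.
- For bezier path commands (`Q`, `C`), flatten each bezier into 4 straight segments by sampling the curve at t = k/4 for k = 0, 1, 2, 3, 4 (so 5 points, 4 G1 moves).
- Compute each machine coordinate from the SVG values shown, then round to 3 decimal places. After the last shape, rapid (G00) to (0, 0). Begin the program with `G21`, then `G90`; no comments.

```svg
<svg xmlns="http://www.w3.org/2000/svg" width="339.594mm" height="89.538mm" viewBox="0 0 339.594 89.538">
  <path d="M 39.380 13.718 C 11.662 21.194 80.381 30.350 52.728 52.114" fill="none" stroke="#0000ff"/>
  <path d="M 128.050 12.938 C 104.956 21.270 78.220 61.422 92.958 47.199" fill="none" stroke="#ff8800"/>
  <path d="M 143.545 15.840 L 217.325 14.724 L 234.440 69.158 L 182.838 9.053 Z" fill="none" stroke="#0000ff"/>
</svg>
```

Since the viewBox matches the mm dimensions, user units are millimetres directly. The only transform is the Y-flip y_m = 89.538 − y_svg.

Shape 1 is a cubic bezier drawn with `<path>`. Its stroke #0000ff means score at S418, F2047. After flipping Y the toolpath is (39.380,75.820) → (33.661,69.727) → (46.030,61.980) → (58.411,51.554) → (52.728,37.424).

Shape 2 is a cubic bezier drawn with `<path>`. Its stroke #ff8800 means engrave at S203, F2593. After flipping Y the toolpath is (128.050,76.600) → (110.752,65.732) → (96.317,51.011) → (88.976,40.520) → (92.958,42.339).

Shape 3 is a closed polygon drawn with `<path>`. Its stroke #0000ff means score at S418, F2047. After flipping Y the toolpath is (143.545,73.698) → (217.325,74.814) → (234.440,20.380) → (182.838,80.485) → (143.545,73.698), returning to the start.

G21
G90
G00 X39.380 Y75.820
M3 S418
G1 X33.661 Y69.727 F2047
G1 X46.030 Y61.980
G1 X58.411 Y51.554
G1 X52.728 Y37.424
M5
G00 X128.050 Y76.600
M3 S203
G1 X110.752 Y65.732 F2593
G1 X96.317 Y51.011
G1 X88.976 Y40.520
G1 X92.958 Y42.339
M5
G00 X143.545 Y73.698
M3 S418
G1 X217.325 Y74.814 F2047
G1 X234.440 Y20.380
G1 X182.838 Y80.485
G1 X143.545 Y73.698
M5
G00 X0.000 Y0.000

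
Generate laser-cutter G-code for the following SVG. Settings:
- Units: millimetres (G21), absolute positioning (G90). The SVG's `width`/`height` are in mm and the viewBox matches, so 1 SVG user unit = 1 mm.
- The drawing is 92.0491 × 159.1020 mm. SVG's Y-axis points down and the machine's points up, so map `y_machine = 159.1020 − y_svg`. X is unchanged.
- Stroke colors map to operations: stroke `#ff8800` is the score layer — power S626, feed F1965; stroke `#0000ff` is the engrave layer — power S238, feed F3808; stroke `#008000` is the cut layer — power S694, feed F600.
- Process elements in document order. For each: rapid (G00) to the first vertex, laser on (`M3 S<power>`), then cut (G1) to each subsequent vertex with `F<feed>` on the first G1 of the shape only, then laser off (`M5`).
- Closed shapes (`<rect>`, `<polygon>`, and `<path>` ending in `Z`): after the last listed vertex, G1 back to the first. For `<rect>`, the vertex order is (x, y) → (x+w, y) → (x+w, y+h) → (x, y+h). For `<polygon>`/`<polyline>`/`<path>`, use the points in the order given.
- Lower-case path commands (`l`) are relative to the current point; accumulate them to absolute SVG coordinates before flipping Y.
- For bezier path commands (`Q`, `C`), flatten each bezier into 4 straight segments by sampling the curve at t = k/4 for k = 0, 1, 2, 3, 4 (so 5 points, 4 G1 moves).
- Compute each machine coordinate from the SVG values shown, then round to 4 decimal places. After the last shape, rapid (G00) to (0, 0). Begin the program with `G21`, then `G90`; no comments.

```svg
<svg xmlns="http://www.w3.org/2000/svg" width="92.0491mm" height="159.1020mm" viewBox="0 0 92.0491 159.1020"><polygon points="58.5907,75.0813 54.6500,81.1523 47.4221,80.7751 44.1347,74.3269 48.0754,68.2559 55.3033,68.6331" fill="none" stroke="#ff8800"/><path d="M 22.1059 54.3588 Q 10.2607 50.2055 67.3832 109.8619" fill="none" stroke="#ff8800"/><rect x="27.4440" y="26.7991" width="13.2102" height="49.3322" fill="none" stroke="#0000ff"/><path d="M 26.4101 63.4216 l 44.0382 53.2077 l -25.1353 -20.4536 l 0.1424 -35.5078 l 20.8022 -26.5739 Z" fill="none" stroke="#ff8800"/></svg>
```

G21
G90
G00 X58.5907 Y84.0207
M3 S626
G1 X54.6500 Y77.9497 F1965
G1 X47.4221 Y78.3269
G1 X44.1347 Y84.7751
G1 X48.0754 Y90.8461
G1 X55.3033 Y90.4689
G1 X58.5907 Y84.0207
M5
G00 X22.1059 Y104.7432
M3 S626
G1 X20.4938 Y102.8317 F1965
G1 X27.5026 Y92.9441
G1 X43.1324 Y75.0802
G1 X67.3832 Y49.2401
M5
G00 X27.4440 Y132.3029
M3 S238
G1 X40.6542 Y132.3029 F3808
G1 X40.6542 Y82.9707
G1 X27.4440 Y82.9707
G1 X27.4440 Y132.3029
M5
G00 X26.4101 Y95.6804
M3 S626
G1 X70.4483 Y42.4727 F1965
G1 X45.3130 Y62.9263
G1 X45.4554 Y98.4341
G1 X66.2576 Y125.0080
G1 X26.4101 Y95.6804
M5
G00 X0.0000 Y0.0000

1 u = 1 mm; y_m = 159.1020 − y.

[1] `<polygon>` regular polygon, #ff8800→score S626 F1965: (58.5907,84.0207) → (54.6500,77.9497) → (47.4221,78.3269) → (44.1347,84.7751) → (48.0754,90.8461) → (55.3033,90.4689) → (58.5907,84.0207) (closed)

[2] `<path>` quadratic bezier, #ff8800→score S626 F1965: (22.1059,104.7432) → (20.4938,102.8317) → (27.5026,92.9441) → (43.1324,75.0802) → (67.3832,49.2401)

[3] `<rect>` rectangle, #0000ff→engrave S238 F3808: (27.4440,132.3029) → (40.6542,132.3029) → (40.6542,82.9707) → (27.4440,82.9707) → (27.4440,132.3029) (closed)

[4] `<path>` closed polygon, #ff8800→score S626 F1965: (26.4101,95.6804) → (70.4483,42.4727) → (45.3130,62.9263) → (45.4554,98.4341) → (66.2576,125.0080) → (26.4101,95.6804) (closed)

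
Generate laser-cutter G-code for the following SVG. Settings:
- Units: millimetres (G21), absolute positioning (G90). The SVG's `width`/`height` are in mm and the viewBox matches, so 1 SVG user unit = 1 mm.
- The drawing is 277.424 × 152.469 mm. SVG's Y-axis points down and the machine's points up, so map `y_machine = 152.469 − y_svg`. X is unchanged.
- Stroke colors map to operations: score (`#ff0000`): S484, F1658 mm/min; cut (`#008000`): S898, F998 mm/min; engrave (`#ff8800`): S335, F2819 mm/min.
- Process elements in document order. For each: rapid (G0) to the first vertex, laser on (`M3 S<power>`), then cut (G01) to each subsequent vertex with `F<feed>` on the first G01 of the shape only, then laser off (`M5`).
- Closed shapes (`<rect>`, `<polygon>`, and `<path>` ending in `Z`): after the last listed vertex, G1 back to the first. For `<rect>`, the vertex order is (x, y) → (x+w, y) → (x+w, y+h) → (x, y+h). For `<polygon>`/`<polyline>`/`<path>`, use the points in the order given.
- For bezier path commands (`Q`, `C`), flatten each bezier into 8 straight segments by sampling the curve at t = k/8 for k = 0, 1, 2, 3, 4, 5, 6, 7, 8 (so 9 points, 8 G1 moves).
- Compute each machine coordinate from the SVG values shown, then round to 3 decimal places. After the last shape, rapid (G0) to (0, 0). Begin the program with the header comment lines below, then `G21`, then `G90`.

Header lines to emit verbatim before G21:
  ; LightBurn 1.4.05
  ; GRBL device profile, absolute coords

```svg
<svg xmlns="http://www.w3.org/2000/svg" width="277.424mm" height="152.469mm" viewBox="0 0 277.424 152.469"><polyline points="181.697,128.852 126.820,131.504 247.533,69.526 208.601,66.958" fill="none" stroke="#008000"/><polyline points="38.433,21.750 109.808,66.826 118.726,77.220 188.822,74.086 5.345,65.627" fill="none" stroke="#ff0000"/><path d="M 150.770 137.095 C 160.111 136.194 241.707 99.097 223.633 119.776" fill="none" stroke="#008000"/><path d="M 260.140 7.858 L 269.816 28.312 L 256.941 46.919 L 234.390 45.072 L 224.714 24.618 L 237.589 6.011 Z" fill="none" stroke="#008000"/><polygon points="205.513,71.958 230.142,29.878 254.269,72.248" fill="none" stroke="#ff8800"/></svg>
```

; LightBurn 1.4.05
; GRBL device profile, absolute coords
G21
G90
G0 X181.697 Y23.617
M3 S898
G01 X126.820 Y20.965 F998
G01 X247.533 Y82.943
G01 X208.601 Y85.511
M5
G0 X38.433 Y130.719
M3 S484
G01 X109.808 Y85.643 F1658
G01 X118.726 Y75.249
G01 X188.822 Y78.383
G01 X5.345 Y86.842
M5
G0 X150.770 Y15.374
M3 S898
G01 X157.324 Y17.225 F998
G01 X168.637 Y21.368
G01 X182.695 Y26.702
G01 X197.482 Y32.126
G01 X210.984 Y36.538
G01 X221.187 Y38.838
G01 X226.075 Y37.923
G01 X223.633 Y32.693
M5
G0 X260.140 Y144.611
M3 S898
G01 X269.816 Y124.157 F998
G01 X256.941 Y105.550
G01 X234.390 Y107.397
G01 X224.714 Y127.851
G01 X237.589 Y146.458
G01 X260.140 Y144.611
M5
G0 X205.513 Y80.511
M3 S335
G01 X230.142 Y122.591 F2819
G01 X254.269 Y80.221
G01 X205.513 Y80.511
M5
G0 X0.000 Y0.000

Since the viewBox matches the mm dimensions, user units are millimetres directly. The only transform is the Y-flip y_m = 152.469 − y_svg.

Shape 1 is a open polyline drawn with `<polyline>`. Its stroke #008000 means cut at S898, F998. After flipping Y the toolpath is (181.697,23.617) → (126.820,20.965) → (247.533,82.943) → (208.601,85.511).

Shape 2 is a open polyline drawn with `<polyline>`. Its stroke #ff0000 means score at S484, F1658. After flipping Y the toolpath is (38.433,130.719) → (109.808,85.643) → (118.726,75.249) → (188.822,78.383) → (5.345,86.842).

Shape 3 is a cubic bezier drawn with `<path>`. Its stroke #008000 means cut at S898, F998. After flipping Y the toolpath is (150.770,15.374) → (157.324,17.225) → (168.637,21.368) → (182.695,26.702) → (197.482,32.126) → (210.984,36.538) → (221.187,38.838) → (226.075,37.923) → (223.633,32.693).

Shape 4 is a regular polygon drawn with `<path>`. Its stroke #008000 means cut at S898, F998. After flipping Y the toolpath is (260.140,144.611) → (269.816,124.157) → (256.941,105.550) → (234.390,107.397) → (224.714,127.851) → (237.589,146.458) → (260.140,144.611), returning to the start.

Shape 5 is a regular polygon drawn with `<polygon>`. Its stroke #ff8800 means engrave at S335, F2819. After flipping Y the toolpath is (205.513,80.511) → (230.142,122.591) → (254.269,80.221) → (205.513,80.511), returning to the start.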